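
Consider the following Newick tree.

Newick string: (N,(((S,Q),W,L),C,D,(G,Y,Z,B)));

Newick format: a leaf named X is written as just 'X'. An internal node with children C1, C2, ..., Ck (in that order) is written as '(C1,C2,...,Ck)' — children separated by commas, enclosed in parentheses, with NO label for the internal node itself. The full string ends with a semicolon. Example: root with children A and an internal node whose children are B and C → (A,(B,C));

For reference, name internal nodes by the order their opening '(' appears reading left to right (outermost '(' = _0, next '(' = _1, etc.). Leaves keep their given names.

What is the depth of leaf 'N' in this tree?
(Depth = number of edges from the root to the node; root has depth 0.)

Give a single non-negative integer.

Newick: (N,(((S,Q),W,L),C,D,(G,Y,Z,B)));
Naming internals by '(' encounter order: outermost '(' = _0, next = _1, ...
Query node: N
Path from root: _0 -> N
Depth of N: 1 (number of edges from root)

Answer: 1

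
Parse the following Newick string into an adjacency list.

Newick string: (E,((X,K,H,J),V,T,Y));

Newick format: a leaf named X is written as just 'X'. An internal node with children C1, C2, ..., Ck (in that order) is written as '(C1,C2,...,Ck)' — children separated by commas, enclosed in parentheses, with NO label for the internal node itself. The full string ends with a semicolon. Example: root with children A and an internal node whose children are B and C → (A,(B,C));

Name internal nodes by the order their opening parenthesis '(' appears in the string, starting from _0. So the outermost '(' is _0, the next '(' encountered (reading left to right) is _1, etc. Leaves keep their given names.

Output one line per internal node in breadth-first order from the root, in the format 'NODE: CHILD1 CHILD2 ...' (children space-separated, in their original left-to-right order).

Answer: _0: E _1
_1: _2 V T Y
_2: X K H J

Derivation:
Input: (E,((X,K,H,J),V,T,Y));
Scanning left-to-right, naming '(' by encounter order:
  pos 0: '(' -> open internal node _0 (depth 1)
  pos 3: '(' -> open internal node _1 (depth 2)
  pos 4: '(' -> open internal node _2 (depth 3)
  pos 12: ')' -> close internal node _2 (now at depth 2)
  pos 19: ')' -> close internal node _1 (now at depth 1)
  pos 20: ')' -> close internal node _0 (now at depth 0)
Total internal nodes: 3
BFS adjacency from root:
  _0: E _1
  _1: _2 V T Y
  _2: X K H J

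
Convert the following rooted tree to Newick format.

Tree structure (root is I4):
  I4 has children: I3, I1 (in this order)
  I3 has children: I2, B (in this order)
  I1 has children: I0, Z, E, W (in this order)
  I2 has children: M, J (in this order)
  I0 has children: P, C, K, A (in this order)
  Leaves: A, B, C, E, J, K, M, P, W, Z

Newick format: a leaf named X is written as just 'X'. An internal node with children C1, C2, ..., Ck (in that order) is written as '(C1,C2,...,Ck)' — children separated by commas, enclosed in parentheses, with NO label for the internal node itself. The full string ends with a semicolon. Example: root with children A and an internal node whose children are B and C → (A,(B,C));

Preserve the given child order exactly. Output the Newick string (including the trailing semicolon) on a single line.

internal I4 with children ['I3', 'I1']
  internal I3 with children ['I2', 'B']
    internal I2 with children ['M', 'J']
      leaf 'M' → 'M'
      leaf 'J' → 'J'
    → '(M,J)'
    leaf 'B' → 'B'
  → '((M,J),B)'
  internal I1 with children ['I0', 'Z', 'E', 'W']
    internal I0 with children ['P', 'C', 'K', 'A']
      leaf 'P' → 'P'
      leaf 'C' → 'C'
      leaf 'K' → 'K'
      leaf 'A' → 'A'
    → '(P,C,K,A)'
    leaf 'Z' → 'Z'
    leaf 'E' → 'E'
    leaf 'W' → 'W'
  → '((P,C,K,A),Z,E,W)'
→ '(((M,J),B),((P,C,K,A),Z,E,W))'
Final: (((M,J),B),((P,C,K,A),Z,E,W));

Answer: (((M,J),B),((P,C,K,A),Z,E,W));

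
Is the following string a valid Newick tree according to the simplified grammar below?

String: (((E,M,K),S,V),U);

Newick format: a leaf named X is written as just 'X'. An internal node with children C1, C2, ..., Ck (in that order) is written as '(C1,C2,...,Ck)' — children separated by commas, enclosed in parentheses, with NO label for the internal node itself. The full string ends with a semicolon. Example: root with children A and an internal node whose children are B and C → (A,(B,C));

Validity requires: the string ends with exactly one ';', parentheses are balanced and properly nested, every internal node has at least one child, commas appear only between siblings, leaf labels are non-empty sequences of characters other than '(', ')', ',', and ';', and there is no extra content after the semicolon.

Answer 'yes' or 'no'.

Answer: yes

Derivation:
Input: (((E,M,K),S,V),U);
Paren balance: 3 '(' vs 3 ')' OK
Ends with single ';': True
Full parse: OK
Valid: True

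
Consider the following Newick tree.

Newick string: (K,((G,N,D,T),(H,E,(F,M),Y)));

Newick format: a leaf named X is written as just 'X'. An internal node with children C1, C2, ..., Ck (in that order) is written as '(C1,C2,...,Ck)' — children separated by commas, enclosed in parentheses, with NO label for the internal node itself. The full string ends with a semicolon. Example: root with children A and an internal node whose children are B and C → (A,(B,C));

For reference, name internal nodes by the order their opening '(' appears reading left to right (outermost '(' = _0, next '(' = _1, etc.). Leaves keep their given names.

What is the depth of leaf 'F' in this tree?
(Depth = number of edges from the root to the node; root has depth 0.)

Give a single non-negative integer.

Answer: 4

Derivation:
Newick: (K,((G,N,D,T),(H,E,(F,M),Y)));
Naming internals by '(' encounter order: outermost '(' = _0, next = _1, ...
Query node: F
Path from root: _0 -> _1 -> _3 -> _4 -> F
Depth of F: 4 (number of edges from root)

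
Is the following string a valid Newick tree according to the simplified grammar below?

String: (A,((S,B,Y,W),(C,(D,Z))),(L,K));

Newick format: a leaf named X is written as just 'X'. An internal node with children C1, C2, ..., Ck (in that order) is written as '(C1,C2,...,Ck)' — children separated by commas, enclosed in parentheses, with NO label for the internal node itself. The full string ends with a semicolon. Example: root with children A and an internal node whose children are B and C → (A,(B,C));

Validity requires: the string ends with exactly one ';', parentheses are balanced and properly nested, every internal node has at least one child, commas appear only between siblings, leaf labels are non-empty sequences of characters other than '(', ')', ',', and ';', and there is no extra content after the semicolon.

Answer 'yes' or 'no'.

Input: (A,((S,B,Y,W),(C,(D,Z))),(L,K));
Paren balance: 6 '(' vs 6 ')' OK
Ends with single ';': True
Full parse: OK
Valid: True

Answer: yes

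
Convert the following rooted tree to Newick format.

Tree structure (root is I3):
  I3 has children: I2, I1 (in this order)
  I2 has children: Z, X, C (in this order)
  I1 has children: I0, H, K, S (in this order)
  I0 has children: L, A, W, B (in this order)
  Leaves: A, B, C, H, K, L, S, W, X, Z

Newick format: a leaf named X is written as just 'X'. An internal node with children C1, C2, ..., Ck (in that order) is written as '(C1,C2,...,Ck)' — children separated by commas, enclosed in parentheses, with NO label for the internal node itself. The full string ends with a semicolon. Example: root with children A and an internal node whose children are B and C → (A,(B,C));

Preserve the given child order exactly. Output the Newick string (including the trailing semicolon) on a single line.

internal I3 with children ['I2', 'I1']
  internal I2 with children ['Z', 'X', 'C']
    leaf 'Z' → 'Z'
    leaf 'X' → 'X'
    leaf 'C' → 'C'
  → '(Z,X,C)'
  internal I1 with children ['I0', 'H', 'K', 'S']
    internal I0 with children ['L', 'A', 'W', 'B']
      leaf 'L' → 'L'
      leaf 'A' → 'A'
      leaf 'W' → 'W'
      leaf 'B' → 'B'
    → '(L,A,W,B)'
    leaf 'H' → 'H'
    leaf 'K' → 'K'
    leaf 'S' → 'S'
  → '((L,A,W,B),H,K,S)'
→ '((Z,X,C),((L,A,W,B),H,K,S))'
Final: ((Z,X,C),((L,A,W,B),H,K,S));

Answer: ((Z,X,C),((L,A,W,B),H,K,S));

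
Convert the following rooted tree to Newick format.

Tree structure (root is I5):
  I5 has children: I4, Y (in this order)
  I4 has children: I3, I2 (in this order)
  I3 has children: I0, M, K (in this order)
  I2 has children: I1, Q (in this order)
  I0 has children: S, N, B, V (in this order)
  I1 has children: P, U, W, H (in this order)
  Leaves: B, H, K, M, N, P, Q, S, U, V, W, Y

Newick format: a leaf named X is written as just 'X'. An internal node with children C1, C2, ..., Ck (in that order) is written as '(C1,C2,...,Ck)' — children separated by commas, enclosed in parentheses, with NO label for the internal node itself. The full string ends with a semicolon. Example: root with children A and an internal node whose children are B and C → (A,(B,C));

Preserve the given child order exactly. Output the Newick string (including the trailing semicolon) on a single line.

internal I5 with children ['I4', 'Y']
  internal I4 with children ['I3', 'I2']
    internal I3 with children ['I0', 'M', 'K']
      internal I0 with children ['S', 'N', 'B', 'V']
        leaf 'S' → 'S'
        leaf 'N' → 'N'
        leaf 'B' → 'B'
        leaf 'V' → 'V'
      → '(S,N,B,V)'
      leaf 'M' → 'M'
      leaf 'K' → 'K'
    → '((S,N,B,V),M,K)'
    internal I2 with children ['I1', 'Q']
      internal I1 with children ['P', 'U', 'W', 'H']
        leaf 'P' → 'P'
        leaf 'U' → 'U'
        leaf 'W' → 'W'
        leaf 'H' → 'H'
      → '(P,U,W,H)'
      leaf 'Q' → 'Q'
    → '((P,U,W,H),Q)'
  → '(((S,N,B,V),M,K),((P,U,W,H),Q))'
  leaf 'Y' → 'Y'
→ '((((S,N,B,V),M,K),((P,U,W,H),Q)),Y)'
Final: ((((S,N,B,V),M,K),((P,U,W,H),Q)),Y);

Answer: ((((S,N,B,V),M,K),((P,U,W,H),Q)),Y);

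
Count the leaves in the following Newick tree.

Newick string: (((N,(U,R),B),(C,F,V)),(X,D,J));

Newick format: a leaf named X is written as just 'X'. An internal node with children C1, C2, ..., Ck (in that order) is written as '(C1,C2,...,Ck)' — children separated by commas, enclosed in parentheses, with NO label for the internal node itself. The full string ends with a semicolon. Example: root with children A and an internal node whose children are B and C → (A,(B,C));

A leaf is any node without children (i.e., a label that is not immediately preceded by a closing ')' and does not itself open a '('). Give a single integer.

Answer: 10

Derivation:
Newick: (((N,(U,R),B),(C,F,V)),(X,D,J));
Scan left-to-right; a leaf is any maximal label run not followed by '(':
  pos 3: leaf 'N' → count = 1
  pos 6: leaf 'U' → count = 2
  pos 8: leaf 'R' → count = 3
  pos 11: leaf 'B' → count = 4
  pos 15: leaf 'C' → count = 5
  pos 17: leaf 'F' → count = 6
  pos 19: leaf 'V' → count = 7
  pos 24: leaf 'X' → count = 8
  pos 26: leaf 'D' → count = 9
  pos 28: leaf 'J' → count = 10
Total leaves: 10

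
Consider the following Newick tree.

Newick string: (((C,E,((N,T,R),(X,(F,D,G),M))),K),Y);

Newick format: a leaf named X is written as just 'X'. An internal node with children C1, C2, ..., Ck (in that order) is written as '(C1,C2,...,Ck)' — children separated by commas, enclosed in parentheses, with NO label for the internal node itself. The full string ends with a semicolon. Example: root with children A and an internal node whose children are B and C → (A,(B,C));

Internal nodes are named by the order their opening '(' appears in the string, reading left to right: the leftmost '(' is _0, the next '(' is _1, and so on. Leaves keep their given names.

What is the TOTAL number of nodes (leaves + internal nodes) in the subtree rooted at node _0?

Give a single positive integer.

Newick: (((C,E,((N,T,R),(X,(F,D,G),M))),K),Y);
Locate _0: it is the '(' at position 0 (the 1st '(' reading left to right).
Query: subtree rooted at _0
_0: subtree_size = 1 + 18
  _1: subtree_size = 1 + 16
    _2: subtree_size = 1 + 14
      C: subtree_size = 1 + 0
      E: subtree_size = 1 + 0
      _3: subtree_size = 1 + 11
        _4: subtree_size = 1 + 3
          N: subtree_size = 1 + 0
          T: subtree_size = 1 + 0
          R: subtree_size = 1 + 0
        _5: subtree_size = 1 + 6
          X: subtree_size = 1 + 0
          _6: subtree_size = 1 + 3
            F: subtree_size = 1 + 0
            D: subtree_size = 1 + 0
            G: subtree_size = 1 + 0
          M: subtree_size = 1 + 0
    K: subtree_size = 1 + 0
  Y: subtree_size = 1 + 0
Total subtree size of _0: 19

Answer: 19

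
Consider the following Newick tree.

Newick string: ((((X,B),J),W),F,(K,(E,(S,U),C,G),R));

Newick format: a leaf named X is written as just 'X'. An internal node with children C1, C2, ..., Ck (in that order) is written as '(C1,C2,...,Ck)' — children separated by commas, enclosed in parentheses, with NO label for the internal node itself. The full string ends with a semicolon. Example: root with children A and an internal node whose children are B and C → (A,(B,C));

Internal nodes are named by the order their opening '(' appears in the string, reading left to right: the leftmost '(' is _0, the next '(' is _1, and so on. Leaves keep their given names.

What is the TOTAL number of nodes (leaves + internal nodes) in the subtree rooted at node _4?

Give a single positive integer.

Answer: 10

Derivation:
Newick: ((((X,B),J),W),F,(K,(E,(S,U),C,G),R));
Locate _4: it is the '(' at position 17 (the 5th '(' reading left to right).
Query: subtree rooted at _4
_4: subtree_size = 1 + 9
  K: subtree_size = 1 + 0
  _5: subtree_size = 1 + 6
    E: subtree_size = 1 + 0
    _6: subtree_size = 1 + 2
      S: subtree_size = 1 + 0
      U: subtree_size = 1 + 0
    C: subtree_size = 1 + 0
    G: subtree_size = 1 + 0
  R: subtree_size = 1 + 0
Total subtree size of _4: 10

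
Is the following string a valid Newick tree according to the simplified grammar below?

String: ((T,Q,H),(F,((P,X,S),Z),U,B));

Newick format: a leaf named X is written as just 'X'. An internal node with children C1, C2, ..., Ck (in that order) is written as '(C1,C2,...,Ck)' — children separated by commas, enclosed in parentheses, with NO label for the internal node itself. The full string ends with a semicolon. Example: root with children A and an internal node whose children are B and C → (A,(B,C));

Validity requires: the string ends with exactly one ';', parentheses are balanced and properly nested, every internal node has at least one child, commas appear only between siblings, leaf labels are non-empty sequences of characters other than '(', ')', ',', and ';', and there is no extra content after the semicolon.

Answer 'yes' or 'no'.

Answer: yes

Derivation:
Input: ((T,Q,H),(F,((P,X,S),Z),U,B));
Paren balance: 5 '(' vs 5 ')' OK
Ends with single ';': True
Full parse: OK
Valid: True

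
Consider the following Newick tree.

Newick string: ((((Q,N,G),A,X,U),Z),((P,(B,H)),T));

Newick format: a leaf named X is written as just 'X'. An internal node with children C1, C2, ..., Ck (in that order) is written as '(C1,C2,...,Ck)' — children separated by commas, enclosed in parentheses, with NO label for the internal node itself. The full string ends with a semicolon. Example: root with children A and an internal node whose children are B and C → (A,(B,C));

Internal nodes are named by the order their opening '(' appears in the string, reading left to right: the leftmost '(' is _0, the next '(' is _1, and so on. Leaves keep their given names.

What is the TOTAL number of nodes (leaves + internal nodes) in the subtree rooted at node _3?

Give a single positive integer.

Newick: ((((Q,N,G),A,X,U),Z),((P,(B,H)),T));
Locate _3: it is the '(' at position 3 (the 4th '(' reading left to right).
Query: subtree rooted at _3
_3: subtree_size = 1 + 3
  Q: subtree_size = 1 + 0
  N: subtree_size = 1 + 0
  G: subtree_size = 1 + 0
Total subtree size of _3: 4

Answer: 4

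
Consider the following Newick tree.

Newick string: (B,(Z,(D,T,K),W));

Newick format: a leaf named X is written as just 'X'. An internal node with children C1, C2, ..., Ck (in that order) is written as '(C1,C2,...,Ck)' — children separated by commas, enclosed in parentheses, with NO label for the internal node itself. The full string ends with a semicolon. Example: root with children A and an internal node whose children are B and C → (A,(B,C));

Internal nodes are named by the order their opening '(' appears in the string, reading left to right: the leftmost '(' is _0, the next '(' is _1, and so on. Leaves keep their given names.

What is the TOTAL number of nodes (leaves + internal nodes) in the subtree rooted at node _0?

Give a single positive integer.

Newick: (B,(Z,(D,T,K),W));
Locate _0: it is the '(' at position 0 (the 1st '(' reading left to right).
Query: subtree rooted at _0
_0: subtree_size = 1 + 8
  B: subtree_size = 1 + 0
  _1: subtree_size = 1 + 6
    Z: subtree_size = 1 + 0
    _2: subtree_size = 1 + 3
      D: subtree_size = 1 + 0
      T: subtree_size = 1 + 0
      K: subtree_size = 1 + 0
    W: subtree_size = 1 + 0
Total subtree size of _0: 9

Answer: 9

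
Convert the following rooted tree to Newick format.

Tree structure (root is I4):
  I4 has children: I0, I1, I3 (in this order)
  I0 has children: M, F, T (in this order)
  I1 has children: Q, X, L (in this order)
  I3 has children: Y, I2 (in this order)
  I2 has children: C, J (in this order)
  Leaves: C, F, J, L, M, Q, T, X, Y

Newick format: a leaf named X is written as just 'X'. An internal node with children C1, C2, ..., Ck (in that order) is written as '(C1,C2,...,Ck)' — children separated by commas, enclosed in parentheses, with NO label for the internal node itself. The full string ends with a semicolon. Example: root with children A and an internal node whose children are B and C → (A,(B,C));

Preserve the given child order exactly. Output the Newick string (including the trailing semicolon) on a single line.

internal I4 with children ['I0', 'I1', 'I3']
  internal I0 with children ['M', 'F', 'T']
    leaf 'M' → 'M'
    leaf 'F' → 'F'
    leaf 'T' → 'T'
  → '(M,F,T)'
  internal I1 with children ['Q', 'X', 'L']
    leaf 'Q' → 'Q'
    leaf 'X' → 'X'
    leaf 'L' → 'L'
  → '(Q,X,L)'
  internal I3 with children ['Y', 'I2']
    leaf 'Y' → 'Y'
    internal I2 with children ['C', 'J']
      leaf 'C' → 'C'
      leaf 'J' → 'J'
    → '(C,J)'
  → '(Y,(C,J))'
→ '((M,F,T),(Q,X,L),(Y,(C,J)))'
Final: ((M,F,T),(Q,X,L),(Y,(C,J)));

Answer: ((M,F,T),(Q,X,L),(Y,(C,J)));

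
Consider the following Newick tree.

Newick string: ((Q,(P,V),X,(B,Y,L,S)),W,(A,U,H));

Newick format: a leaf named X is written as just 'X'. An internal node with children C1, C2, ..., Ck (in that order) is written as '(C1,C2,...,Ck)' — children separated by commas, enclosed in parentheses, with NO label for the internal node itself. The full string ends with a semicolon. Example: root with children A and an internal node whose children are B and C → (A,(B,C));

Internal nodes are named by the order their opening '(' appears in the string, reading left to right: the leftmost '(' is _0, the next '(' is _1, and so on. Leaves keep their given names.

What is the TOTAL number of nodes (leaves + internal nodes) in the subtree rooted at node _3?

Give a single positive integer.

Newick: ((Q,(P,V),X,(B,Y,L,S)),W,(A,U,H));
Locate _3: it is the '(' at position 12 (the 4th '(' reading left to right).
Query: subtree rooted at _3
_3: subtree_size = 1 + 4
  B: subtree_size = 1 + 0
  Y: subtree_size = 1 + 0
  L: subtree_size = 1 + 0
  S: subtree_size = 1 + 0
Total subtree size of _3: 5

Answer: 5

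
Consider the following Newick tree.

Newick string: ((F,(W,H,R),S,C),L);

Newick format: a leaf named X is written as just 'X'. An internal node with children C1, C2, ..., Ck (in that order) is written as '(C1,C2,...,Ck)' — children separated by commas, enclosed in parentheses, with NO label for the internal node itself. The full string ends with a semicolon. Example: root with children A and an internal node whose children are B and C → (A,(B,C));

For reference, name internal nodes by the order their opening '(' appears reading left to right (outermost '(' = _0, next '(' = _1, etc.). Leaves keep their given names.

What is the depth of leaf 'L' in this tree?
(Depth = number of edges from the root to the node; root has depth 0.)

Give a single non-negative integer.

Answer: 1

Derivation:
Newick: ((F,(W,H,R),S,C),L);
Naming internals by '(' encounter order: outermost '(' = _0, next = _1, ...
Query node: L
Path from root: _0 -> L
Depth of L: 1 (number of edges from root)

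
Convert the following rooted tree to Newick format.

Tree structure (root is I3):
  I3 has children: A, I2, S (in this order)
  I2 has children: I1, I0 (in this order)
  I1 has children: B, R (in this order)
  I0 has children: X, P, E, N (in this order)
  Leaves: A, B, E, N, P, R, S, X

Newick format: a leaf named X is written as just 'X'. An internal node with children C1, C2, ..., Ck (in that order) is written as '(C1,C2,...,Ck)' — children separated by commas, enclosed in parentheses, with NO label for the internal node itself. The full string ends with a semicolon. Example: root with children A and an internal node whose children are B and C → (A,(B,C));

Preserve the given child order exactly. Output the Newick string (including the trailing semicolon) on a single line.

Answer: (A,((B,R),(X,P,E,N)),S);

Derivation:
internal I3 with children ['A', 'I2', 'S']
  leaf 'A' → 'A'
  internal I2 with children ['I1', 'I0']
    internal I1 with children ['B', 'R']
      leaf 'B' → 'B'
      leaf 'R' → 'R'
    → '(B,R)'
    internal I0 with children ['X', 'P', 'E', 'N']
      leaf 'X' → 'X'
      leaf 'P' → 'P'
      leaf 'E' → 'E'
      leaf 'N' → 'N'
    → '(X,P,E,N)'
  → '((B,R),(X,P,E,N))'
  leaf 'S' → 'S'
→ '(A,((B,R),(X,P,E,N)),S)'
Final: (A,((B,R),(X,P,E,N)),S);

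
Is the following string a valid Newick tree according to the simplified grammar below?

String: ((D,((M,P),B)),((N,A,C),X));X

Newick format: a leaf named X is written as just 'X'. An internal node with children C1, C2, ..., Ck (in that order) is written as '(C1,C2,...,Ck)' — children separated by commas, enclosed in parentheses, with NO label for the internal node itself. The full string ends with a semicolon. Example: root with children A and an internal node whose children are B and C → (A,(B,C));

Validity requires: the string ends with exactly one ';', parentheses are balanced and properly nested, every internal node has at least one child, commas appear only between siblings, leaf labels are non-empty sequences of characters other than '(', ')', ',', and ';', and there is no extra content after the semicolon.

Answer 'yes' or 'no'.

Answer: no

Derivation:
Input: ((D,((M,P),B)),((N,A,C),X));X
Paren balance: 6 '(' vs 6 ')' OK
Ends with single ';': False
Full parse: FAILS (must end with ;)
Valid: False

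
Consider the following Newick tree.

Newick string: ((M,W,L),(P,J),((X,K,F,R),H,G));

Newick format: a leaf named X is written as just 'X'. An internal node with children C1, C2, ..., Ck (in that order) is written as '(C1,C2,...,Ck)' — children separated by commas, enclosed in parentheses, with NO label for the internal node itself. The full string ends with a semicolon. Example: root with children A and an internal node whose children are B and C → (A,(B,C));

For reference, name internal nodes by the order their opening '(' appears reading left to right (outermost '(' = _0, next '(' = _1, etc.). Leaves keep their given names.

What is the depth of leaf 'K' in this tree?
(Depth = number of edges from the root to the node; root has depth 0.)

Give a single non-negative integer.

Newick: ((M,W,L),(P,J),((X,K,F,R),H,G));
Naming internals by '(' encounter order: outermost '(' = _0, next = _1, ...
Query node: K
Path from root: _0 -> _3 -> _4 -> K
Depth of K: 3 (number of edges from root)

Answer: 3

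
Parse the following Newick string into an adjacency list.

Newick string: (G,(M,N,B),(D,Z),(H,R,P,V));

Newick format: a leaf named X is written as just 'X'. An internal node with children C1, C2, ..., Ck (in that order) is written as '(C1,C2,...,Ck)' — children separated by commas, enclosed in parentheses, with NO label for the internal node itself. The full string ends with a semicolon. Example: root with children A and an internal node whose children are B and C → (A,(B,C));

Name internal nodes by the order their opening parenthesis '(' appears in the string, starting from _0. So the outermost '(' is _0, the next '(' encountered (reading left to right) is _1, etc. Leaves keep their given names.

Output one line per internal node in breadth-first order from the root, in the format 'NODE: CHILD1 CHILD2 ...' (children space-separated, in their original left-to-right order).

Answer: _0: G _1 _2 _3
_1: M N B
_2: D Z
_3: H R P V

Derivation:
Input: (G,(M,N,B),(D,Z),(H,R,P,V));
Scanning left-to-right, naming '(' by encounter order:
  pos 0: '(' -> open internal node _0 (depth 1)
  pos 3: '(' -> open internal node _1 (depth 2)
  pos 9: ')' -> close internal node _1 (now at depth 1)
  pos 11: '(' -> open internal node _2 (depth 2)
  pos 15: ')' -> close internal node _2 (now at depth 1)
  pos 17: '(' -> open internal node _3 (depth 2)
  pos 25: ')' -> close internal node _3 (now at depth 1)
  pos 26: ')' -> close internal node _0 (now at depth 0)
Total internal nodes: 4
BFS adjacency from root:
  _0: G _1 _2 _3
  _1: M N B
  _2: D Z
  _3: H R P V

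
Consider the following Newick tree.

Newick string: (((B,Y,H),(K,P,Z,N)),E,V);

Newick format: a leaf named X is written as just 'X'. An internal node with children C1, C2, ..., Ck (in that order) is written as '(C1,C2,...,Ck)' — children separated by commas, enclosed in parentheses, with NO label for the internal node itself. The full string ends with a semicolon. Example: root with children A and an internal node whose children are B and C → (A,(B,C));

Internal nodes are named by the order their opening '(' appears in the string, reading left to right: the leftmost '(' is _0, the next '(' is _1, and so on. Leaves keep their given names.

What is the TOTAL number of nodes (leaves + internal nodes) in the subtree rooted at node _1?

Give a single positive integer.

Newick: (((B,Y,H),(K,P,Z,N)),E,V);
Locate _1: it is the '(' at position 1 (the 2nd '(' reading left to right).
Query: subtree rooted at _1
_1: subtree_size = 1 + 9
  _2: subtree_size = 1 + 3
    B: subtree_size = 1 + 0
    Y: subtree_size = 1 + 0
    H: subtree_size = 1 + 0
  _3: subtree_size = 1 + 4
    K: subtree_size = 1 + 0
    P: subtree_size = 1 + 0
    Z: subtree_size = 1 + 0
    N: subtree_size = 1 + 0
Total subtree size of _1: 10

Answer: 10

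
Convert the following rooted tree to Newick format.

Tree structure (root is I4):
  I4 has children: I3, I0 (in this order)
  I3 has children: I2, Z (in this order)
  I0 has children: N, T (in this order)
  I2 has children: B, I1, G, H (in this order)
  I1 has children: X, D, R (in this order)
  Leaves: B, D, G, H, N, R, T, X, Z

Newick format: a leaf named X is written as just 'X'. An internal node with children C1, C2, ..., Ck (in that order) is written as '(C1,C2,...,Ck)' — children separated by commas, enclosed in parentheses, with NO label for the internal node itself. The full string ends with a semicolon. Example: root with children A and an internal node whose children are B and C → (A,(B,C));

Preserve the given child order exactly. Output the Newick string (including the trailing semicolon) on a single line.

internal I4 with children ['I3', 'I0']
  internal I3 with children ['I2', 'Z']
    internal I2 with children ['B', 'I1', 'G', 'H']
      leaf 'B' → 'B'
      internal I1 with children ['X', 'D', 'R']
        leaf 'X' → 'X'
        leaf 'D' → 'D'
        leaf 'R' → 'R'
      → '(X,D,R)'
      leaf 'G' → 'G'
      leaf 'H' → 'H'
    → '(B,(X,D,R),G,H)'
    leaf 'Z' → 'Z'
  → '((B,(X,D,R),G,H),Z)'
  internal I0 with children ['N', 'T']
    leaf 'N' → 'N'
    leaf 'T' → 'T'
  → '(N,T)'
→ '(((B,(X,D,R),G,H),Z),(N,T))'
Final: (((B,(X,D,R),G,H),Z),(N,T));

Answer: (((B,(X,D,R),G,H),Z),(N,T));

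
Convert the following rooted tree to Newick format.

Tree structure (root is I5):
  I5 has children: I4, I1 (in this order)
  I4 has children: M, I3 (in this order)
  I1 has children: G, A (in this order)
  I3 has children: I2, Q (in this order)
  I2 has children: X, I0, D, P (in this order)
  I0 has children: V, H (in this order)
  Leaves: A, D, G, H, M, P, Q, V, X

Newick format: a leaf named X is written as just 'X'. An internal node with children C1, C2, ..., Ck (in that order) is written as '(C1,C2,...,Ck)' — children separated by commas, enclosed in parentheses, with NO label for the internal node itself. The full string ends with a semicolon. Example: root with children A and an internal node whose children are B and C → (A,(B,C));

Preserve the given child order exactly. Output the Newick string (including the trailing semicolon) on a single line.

Answer: ((M,((X,(V,H),D,P),Q)),(G,A));

Derivation:
internal I5 with children ['I4', 'I1']
  internal I4 with children ['M', 'I3']
    leaf 'M' → 'M'
    internal I3 with children ['I2', 'Q']
      internal I2 with children ['X', 'I0', 'D', 'P']
        leaf 'X' → 'X'
        internal I0 with children ['V', 'H']
          leaf 'V' → 'V'
          leaf 'H' → 'H'
        → '(V,H)'
        leaf 'D' → 'D'
        leaf 'P' → 'P'
      → '(X,(V,H),D,P)'
      leaf 'Q' → 'Q'
    → '((X,(V,H),D,P),Q)'
  → '(M,((X,(V,H),D,P),Q))'
  internal I1 with children ['G', 'A']
    leaf 'G' → 'G'
    leaf 'A' → 'A'
  → '(G,A)'
→ '((M,((X,(V,H),D,P),Q)),(G,A))'
Final: ((M,((X,(V,H),D,P),Q)),(G,A));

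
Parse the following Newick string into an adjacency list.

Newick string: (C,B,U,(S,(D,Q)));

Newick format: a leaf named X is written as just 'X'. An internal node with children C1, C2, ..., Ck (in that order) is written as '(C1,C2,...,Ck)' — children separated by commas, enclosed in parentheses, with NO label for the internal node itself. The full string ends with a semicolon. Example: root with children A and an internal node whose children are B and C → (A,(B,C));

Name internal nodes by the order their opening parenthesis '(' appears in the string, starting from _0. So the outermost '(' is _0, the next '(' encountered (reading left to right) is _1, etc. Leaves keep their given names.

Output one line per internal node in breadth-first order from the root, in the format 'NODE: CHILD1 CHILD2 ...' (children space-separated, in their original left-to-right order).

Answer: _0: C B U _1
_1: S _2
_2: D Q

Derivation:
Input: (C,B,U,(S,(D,Q)));
Scanning left-to-right, naming '(' by encounter order:
  pos 0: '(' -> open internal node _0 (depth 1)
  pos 7: '(' -> open internal node _1 (depth 2)
  pos 10: '(' -> open internal node _2 (depth 3)
  pos 14: ')' -> close internal node _2 (now at depth 2)
  pos 15: ')' -> close internal node _1 (now at depth 1)
  pos 16: ')' -> close internal node _0 (now at depth 0)
Total internal nodes: 3
BFS adjacency from root:
  _0: C B U _1
  _1: S _2
  _2: D Q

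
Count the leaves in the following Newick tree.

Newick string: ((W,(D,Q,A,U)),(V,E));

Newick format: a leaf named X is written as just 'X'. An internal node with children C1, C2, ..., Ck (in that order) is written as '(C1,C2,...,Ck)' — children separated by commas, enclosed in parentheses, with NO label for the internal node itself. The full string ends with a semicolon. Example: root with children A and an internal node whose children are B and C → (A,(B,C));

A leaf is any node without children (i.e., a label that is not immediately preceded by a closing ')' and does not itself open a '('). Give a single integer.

Newick: ((W,(D,Q,A,U)),(V,E));
Scan left-to-right; a leaf is any maximal label run not followed by '(':
  pos 2: leaf 'W' → count = 1
  pos 5: leaf 'D' → count = 2
  pos 7: leaf 'Q' → count = 3
  pos 9: leaf 'A' → count = 4
  pos 11: leaf 'U' → count = 5
  pos 16: leaf 'V' → count = 6
  pos 18: leaf 'E' → count = 7
Total leaves: 7

Answer: 7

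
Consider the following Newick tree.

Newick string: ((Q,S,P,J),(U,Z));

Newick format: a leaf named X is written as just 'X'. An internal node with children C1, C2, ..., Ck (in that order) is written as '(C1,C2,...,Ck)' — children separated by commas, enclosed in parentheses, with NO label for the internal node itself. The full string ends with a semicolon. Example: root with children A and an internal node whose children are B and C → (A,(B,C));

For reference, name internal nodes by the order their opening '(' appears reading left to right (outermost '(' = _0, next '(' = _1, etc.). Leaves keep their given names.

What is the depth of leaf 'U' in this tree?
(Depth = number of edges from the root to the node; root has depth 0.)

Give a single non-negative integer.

Newick: ((Q,S,P,J),(U,Z));
Naming internals by '(' encounter order: outermost '(' = _0, next = _1, ...
Query node: U
Path from root: _0 -> _2 -> U
Depth of U: 2 (number of edges from root)

Answer: 2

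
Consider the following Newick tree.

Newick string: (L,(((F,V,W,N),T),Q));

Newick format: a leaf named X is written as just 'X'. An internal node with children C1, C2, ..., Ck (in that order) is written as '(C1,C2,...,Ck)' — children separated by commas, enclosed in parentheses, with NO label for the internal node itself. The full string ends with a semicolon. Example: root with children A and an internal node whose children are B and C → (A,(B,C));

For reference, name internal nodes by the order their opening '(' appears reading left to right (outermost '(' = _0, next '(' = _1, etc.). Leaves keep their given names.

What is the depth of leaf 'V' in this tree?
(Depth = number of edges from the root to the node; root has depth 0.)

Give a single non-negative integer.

Newick: (L,(((F,V,W,N),T),Q));
Naming internals by '(' encounter order: outermost '(' = _0, next = _1, ...
Query node: V
Path from root: _0 -> _1 -> _2 -> _3 -> V
Depth of V: 4 (number of edges from root)

Answer: 4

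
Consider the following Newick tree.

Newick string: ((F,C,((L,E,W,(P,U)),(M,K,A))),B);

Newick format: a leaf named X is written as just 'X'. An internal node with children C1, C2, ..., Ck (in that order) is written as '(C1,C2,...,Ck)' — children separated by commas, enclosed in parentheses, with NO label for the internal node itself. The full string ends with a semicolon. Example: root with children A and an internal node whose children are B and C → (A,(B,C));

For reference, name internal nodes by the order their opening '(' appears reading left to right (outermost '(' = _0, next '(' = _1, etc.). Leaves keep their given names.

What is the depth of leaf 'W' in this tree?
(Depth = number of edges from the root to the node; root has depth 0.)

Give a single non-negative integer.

Newick: ((F,C,((L,E,W,(P,U)),(M,K,A))),B);
Naming internals by '(' encounter order: outermost '(' = _0, next = _1, ...
Query node: W
Path from root: _0 -> _1 -> _2 -> _3 -> W
Depth of W: 4 (number of edges from root)

Answer: 4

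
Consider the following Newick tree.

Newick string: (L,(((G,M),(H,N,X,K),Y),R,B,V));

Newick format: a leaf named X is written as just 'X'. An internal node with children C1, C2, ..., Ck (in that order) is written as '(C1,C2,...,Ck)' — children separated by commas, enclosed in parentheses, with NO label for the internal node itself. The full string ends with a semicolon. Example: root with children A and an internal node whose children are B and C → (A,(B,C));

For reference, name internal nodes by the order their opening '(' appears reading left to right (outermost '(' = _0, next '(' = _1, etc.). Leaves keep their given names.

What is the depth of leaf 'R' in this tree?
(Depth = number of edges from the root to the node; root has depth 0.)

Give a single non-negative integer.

Answer: 2

Derivation:
Newick: (L,(((G,M),(H,N,X,K),Y),R,B,V));
Naming internals by '(' encounter order: outermost '(' = _0, next = _1, ...
Query node: R
Path from root: _0 -> _1 -> R
Depth of R: 2 (number of edges from root)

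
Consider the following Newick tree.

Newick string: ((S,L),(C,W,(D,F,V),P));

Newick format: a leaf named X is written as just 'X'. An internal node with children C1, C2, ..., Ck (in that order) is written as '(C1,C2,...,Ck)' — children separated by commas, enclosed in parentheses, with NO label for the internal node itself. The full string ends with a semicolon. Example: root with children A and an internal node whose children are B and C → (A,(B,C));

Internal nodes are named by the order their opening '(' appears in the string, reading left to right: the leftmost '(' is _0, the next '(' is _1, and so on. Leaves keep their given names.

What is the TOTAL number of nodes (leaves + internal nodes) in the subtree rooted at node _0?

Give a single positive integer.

Answer: 12

Derivation:
Newick: ((S,L),(C,W,(D,F,V),P));
Locate _0: it is the '(' at position 0 (the 1st '(' reading left to right).
Query: subtree rooted at _0
_0: subtree_size = 1 + 11
  _1: subtree_size = 1 + 2
    S: subtree_size = 1 + 0
    L: subtree_size = 1 + 0
  _2: subtree_size = 1 + 7
    C: subtree_size = 1 + 0
    W: subtree_size = 1 + 0
    _3: subtree_size = 1 + 3
      D: subtree_size = 1 + 0
      F: subtree_size = 1 + 0
      V: subtree_size = 1 + 0
    P: subtree_size = 1 + 0
Total subtree size of _0: 12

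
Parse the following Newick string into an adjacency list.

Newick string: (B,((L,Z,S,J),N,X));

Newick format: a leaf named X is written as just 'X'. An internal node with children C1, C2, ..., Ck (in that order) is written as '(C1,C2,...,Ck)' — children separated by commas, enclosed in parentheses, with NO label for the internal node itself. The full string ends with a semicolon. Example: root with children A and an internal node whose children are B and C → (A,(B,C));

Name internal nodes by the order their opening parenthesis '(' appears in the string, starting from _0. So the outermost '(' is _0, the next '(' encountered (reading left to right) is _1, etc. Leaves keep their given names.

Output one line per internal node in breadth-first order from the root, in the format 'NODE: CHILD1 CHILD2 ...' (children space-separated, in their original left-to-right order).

Input: (B,((L,Z,S,J),N,X));
Scanning left-to-right, naming '(' by encounter order:
  pos 0: '(' -> open internal node _0 (depth 1)
  pos 3: '(' -> open internal node _1 (depth 2)
  pos 4: '(' -> open internal node _2 (depth 3)
  pos 12: ')' -> close internal node _2 (now at depth 2)
  pos 17: ')' -> close internal node _1 (now at depth 1)
  pos 18: ')' -> close internal node _0 (now at depth 0)
Total internal nodes: 3
BFS adjacency from root:
  _0: B _1
  _1: _2 N X
  _2: L Z S J

Answer: _0: B _1
_1: _2 N X
_2: L Z S J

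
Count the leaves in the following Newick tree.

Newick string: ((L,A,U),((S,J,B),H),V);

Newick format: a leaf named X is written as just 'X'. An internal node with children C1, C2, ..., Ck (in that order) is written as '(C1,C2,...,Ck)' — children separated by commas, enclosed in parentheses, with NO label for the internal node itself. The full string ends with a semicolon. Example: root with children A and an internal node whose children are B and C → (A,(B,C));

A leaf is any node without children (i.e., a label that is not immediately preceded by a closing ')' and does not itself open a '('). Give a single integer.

Newick: ((L,A,U),((S,J,B),H),V);
Scan left-to-right; a leaf is any maximal label run not followed by '(':
  pos 2: leaf 'L' → count = 1
  pos 4: leaf 'A' → count = 2
  pos 6: leaf 'U' → count = 3
  pos 11: leaf 'S' → count = 4
  pos 13: leaf 'J' → count = 5
  pos 15: leaf 'B' → count = 6
  pos 18: leaf 'H' → count = 7
  pos 21: leaf 'V' → count = 8
Total leaves: 8

Answer: 8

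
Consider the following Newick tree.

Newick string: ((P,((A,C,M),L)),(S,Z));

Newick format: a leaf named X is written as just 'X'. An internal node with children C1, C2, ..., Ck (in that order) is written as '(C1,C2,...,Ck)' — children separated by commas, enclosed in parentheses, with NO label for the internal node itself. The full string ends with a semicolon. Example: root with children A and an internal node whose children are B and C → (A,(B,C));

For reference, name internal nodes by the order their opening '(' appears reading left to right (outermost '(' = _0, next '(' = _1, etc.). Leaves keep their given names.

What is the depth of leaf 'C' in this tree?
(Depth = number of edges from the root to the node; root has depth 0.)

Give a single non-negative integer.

Newick: ((P,((A,C,M),L)),(S,Z));
Naming internals by '(' encounter order: outermost '(' = _0, next = _1, ...
Query node: C
Path from root: _0 -> _1 -> _2 -> _3 -> C
Depth of C: 4 (number of edges from root)

Answer: 4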